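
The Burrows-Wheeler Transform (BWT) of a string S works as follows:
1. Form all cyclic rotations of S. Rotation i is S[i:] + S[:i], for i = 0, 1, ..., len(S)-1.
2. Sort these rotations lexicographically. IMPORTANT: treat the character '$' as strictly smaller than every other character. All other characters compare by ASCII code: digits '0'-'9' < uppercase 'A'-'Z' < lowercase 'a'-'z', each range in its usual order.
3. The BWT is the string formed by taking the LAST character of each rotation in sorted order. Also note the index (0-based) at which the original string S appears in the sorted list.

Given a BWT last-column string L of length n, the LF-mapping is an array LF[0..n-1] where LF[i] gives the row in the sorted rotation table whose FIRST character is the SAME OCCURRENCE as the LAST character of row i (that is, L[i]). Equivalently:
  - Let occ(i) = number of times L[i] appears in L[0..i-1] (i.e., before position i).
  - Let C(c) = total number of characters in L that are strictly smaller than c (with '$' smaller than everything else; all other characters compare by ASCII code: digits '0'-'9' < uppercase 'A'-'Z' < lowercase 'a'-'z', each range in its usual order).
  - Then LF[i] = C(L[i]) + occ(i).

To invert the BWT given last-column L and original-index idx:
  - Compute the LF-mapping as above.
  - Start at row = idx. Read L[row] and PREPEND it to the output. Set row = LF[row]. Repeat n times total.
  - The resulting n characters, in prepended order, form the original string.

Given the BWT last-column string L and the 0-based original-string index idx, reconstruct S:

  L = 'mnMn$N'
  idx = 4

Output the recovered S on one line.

Answer: nMNnm$

Derivation:
LF mapping: 3 4 1 5 0 2
Walk LF starting at row 4, prepending L[row]:
  step 1: row=4, L[4]='$', prepend. Next row=LF[4]=0
  step 2: row=0, L[0]='m', prepend. Next row=LF[0]=3
  step 3: row=3, L[3]='n', prepend. Next row=LF[3]=5
  step 4: row=5, L[5]='N', prepend. Next row=LF[5]=2
  step 5: row=2, L[2]='M', prepend. Next row=LF[2]=1
  step 6: row=1, L[1]='n', prepend. Next row=LF[1]=4
Reversed output: nMNnm$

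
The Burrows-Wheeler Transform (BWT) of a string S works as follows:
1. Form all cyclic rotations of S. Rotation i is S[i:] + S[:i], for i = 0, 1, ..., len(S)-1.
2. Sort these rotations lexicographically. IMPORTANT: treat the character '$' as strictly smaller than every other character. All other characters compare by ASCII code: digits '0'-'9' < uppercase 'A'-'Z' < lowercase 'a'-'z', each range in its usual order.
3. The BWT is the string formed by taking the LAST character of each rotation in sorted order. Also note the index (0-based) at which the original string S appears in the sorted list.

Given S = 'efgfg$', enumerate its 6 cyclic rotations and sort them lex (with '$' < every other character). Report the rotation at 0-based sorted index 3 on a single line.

Answer: fgfg$e

Derivation:
All 6 rotations (rotation i = S[i:]+S[:i]):
  rot[0] = efgfg$
  rot[1] = fgfg$e
  rot[2] = gfg$ef
  rot[3] = fg$efg
  rot[4] = g$efgf
  rot[5] = $efgfg
Sorted (with $ < everything):
  sorted[0] = $efgfg
  sorted[1] = efgfg$
  sorted[2] = fg$efg
  sorted[3] = fgfg$e
  sorted[4] = g$efgf
  sorted[5] = gfg$ef
sorted[3] = fgfg$e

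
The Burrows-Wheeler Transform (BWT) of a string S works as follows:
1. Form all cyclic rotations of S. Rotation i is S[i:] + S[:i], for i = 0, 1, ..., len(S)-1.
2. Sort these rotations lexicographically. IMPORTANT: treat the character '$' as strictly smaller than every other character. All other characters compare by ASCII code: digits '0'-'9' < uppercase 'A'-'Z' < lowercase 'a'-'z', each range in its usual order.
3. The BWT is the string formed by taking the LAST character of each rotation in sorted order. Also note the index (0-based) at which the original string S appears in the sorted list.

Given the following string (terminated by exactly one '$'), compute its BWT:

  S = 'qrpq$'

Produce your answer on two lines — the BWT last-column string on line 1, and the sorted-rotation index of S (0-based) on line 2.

Answer: qrp$q
3

Derivation:
All 5 rotations (rotation i = S[i:]+S[:i]):
  rot[0] = qrpq$
  rot[1] = rpq$q
  rot[2] = pq$qr
  rot[3] = q$qrp
  rot[4] = $qrpq
Sorted (with $ < everything):
  sorted[0] = $qrpq  (last char: 'q')
  sorted[1] = pq$qr  (last char: 'r')
  sorted[2] = q$qrp  (last char: 'p')
  sorted[3] = qrpq$  (last char: '$')
  sorted[4] = rpq$q  (last char: 'q')
Last column: qrp$q
Original string S is at sorted index 3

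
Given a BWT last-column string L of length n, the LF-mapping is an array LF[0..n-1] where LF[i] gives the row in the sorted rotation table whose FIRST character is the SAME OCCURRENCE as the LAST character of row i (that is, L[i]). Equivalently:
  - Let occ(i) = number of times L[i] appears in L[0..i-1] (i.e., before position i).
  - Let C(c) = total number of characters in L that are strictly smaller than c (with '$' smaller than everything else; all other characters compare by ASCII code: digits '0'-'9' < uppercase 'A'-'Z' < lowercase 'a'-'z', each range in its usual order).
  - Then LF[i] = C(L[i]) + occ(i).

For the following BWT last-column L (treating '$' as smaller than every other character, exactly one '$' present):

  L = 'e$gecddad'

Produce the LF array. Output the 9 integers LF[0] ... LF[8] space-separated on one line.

Answer: 6 0 8 7 2 3 4 1 5

Derivation:
Char counts: '$':1, 'a':1, 'c':1, 'd':3, 'e':2, 'g':1
C (first-col start): C('$')=0, C('a')=1, C('c')=2, C('d')=3, C('e')=6, C('g')=8
L[0]='e': occ=0, LF[0]=C('e')+0=6+0=6
L[1]='$': occ=0, LF[1]=C('$')+0=0+0=0
L[2]='g': occ=0, LF[2]=C('g')+0=8+0=8
L[3]='e': occ=1, LF[3]=C('e')+1=6+1=7
L[4]='c': occ=0, LF[4]=C('c')+0=2+0=2
L[5]='d': occ=0, LF[5]=C('d')+0=3+0=3
L[6]='d': occ=1, LF[6]=C('d')+1=3+1=4
L[7]='a': occ=0, LF[7]=C('a')+0=1+0=1
L[8]='d': occ=2, LF[8]=C('d')+2=3+2=5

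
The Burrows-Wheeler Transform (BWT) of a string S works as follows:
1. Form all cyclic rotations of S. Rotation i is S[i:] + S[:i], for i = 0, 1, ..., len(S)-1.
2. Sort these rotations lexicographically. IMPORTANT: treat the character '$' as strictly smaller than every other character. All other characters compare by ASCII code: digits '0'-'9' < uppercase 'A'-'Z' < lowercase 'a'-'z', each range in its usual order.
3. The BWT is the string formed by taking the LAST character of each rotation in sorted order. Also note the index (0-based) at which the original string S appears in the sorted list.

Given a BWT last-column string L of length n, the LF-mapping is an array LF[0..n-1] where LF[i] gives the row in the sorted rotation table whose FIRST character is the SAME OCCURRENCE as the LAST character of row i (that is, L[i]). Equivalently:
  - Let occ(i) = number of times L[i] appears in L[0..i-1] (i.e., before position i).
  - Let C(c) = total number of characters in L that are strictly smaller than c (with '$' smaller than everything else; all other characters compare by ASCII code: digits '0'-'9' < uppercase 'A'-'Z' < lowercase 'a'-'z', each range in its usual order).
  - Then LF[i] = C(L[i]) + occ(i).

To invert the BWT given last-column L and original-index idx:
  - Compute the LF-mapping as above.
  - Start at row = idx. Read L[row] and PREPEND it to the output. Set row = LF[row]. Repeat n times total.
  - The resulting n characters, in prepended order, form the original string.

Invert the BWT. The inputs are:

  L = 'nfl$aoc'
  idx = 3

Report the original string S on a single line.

LF mapping: 5 3 4 0 1 6 2
Walk LF starting at row 3, prepending L[row]:
  step 1: row=3, L[3]='$', prepend. Next row=LF[3]=0
  step 2: row=0, L[0]='n', prepend. Next row=LF[0]=5
  step 3: row=5, L[5]='o', prepend. Next row=LF[5]=6
  step 4: row=6, L[6]='c', prepend. Next row=LF[6]=2
  step 5: row=2, L[2]='l', prepend. Next row=LF[2]=4
  step 6: row=4, L[4]='a', prepend. Next row=LF[4]=1
  step 7: row=1, L[1]='f', prepend. Next row=LF[1]=3
Reversed output: falcon$

Answer: falcon$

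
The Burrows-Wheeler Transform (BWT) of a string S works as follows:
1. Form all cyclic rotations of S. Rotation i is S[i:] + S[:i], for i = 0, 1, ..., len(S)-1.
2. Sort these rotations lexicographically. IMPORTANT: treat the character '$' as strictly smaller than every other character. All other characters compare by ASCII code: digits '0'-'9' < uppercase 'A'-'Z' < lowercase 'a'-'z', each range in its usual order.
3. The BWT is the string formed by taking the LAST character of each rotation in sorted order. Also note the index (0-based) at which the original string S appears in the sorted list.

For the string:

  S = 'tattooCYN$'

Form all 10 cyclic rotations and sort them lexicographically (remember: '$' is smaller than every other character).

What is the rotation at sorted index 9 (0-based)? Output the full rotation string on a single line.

Answer: ttooCYN$ta

Derivation:
All 10 rotations (rotation i = S[i:]+S[:i]):
  rot[0] = tattooCYN$
  rot[1] = attooCYN$t
  rot[2] = ttooCYN$ta
  rot[3] = tooCYN$tat
  rot[4] = ooCYN$tatt
  rot[5] = oCYN$tatto
  rot[6] = CYN$tattoo
  rot[7] = YN$tattooC
  rot[8] = N$tattooCY
  rot[9] = $tattooCYN
Sorted (with $ < everything):
  sorted[0] = $tattooCYN
  sorted[1] = CYN$tattoo
  sorted[2] = N$tattooCY
  sorted[3] = YN$tattooC
  sorted[4] = attooCYN$t
  sorted[5] = oCYN$tatto
  sorted[6] = ooCYN$tatt
  sorted[7] = tattooCYN$
  sorted[8] = tooCYN$tat
  sorted[9] = ttooCYN$ta
sorted[9] = ttooCYN$ta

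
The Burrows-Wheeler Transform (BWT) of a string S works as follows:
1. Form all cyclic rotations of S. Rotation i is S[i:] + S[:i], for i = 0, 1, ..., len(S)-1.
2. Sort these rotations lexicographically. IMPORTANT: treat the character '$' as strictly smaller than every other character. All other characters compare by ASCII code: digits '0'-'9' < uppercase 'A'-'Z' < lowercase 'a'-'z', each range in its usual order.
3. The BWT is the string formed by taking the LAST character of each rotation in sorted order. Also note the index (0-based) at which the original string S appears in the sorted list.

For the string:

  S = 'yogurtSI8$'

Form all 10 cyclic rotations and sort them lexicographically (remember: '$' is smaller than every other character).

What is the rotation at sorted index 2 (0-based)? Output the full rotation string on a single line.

Answer: I8$yogurtS

Derivation:
All 10 rotations (rotation i = S[i:]+S[:i]):
  rot[0] = yogurtSI8$
  rot[1] = ogurtSI8$y
  rot[2] = gurtSI8$yo
  rot[3] = urtSI8$yog
  rot[4] = rtSI8$yogu
  rot[5] = tSI8$yogur
  rot[6] = SI8$yogurt
  rot[7] = I8$yogurtS
  rot[8] = 8$yogurtSI
  rot[9] = $yogurtSI8
Sorted (with $ < everything):
  sorted[0] = $yogurtSI8
  sorted[1] = 8$yogurtSI
  sorted[2] = I8$yogurtS
  sorted[3] = SI8$yogurt
  sorted[4] = gurtSI8$yo
  sorted[5] = ogurtSI8$y
  sorted[6] = rtSI8$yogu
  sorted[7] = tSI8$yogur
  sorted[8] = urtSI8$yog
  sorted[9] = yogurtSI8$
sorted[2] = I8$yogurtS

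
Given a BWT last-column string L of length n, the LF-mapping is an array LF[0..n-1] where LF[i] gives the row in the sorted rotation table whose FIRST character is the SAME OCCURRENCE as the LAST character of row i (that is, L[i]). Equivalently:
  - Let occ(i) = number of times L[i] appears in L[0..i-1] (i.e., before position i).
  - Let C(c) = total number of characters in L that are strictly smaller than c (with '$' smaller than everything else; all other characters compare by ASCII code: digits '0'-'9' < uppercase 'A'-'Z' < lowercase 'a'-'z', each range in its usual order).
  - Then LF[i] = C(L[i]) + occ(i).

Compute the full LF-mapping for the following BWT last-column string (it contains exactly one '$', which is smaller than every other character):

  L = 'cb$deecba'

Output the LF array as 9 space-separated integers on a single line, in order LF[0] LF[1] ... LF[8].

Answer: 4 2 0 6 7 8 5 3 1

Derivation:
Char counts: '$':1, 'a':1, 'b':2, 'c':2, 'd':1, 'e':2
C (first-col start): C('$')=0, C('a')=1, C('b')=2, C('c')=4, C('d')=6, C('e')=7
L[0]='c': occ=0, LF[0]=C('c')+0=4+0=4
L[1]='b': occ=0, LF[1]=C('b')+0=2+0=2
L[2]='$': occ=0, LF[2]=C('$')+0=0+0=0
L[3]='d': occ=0, LF[3]=C('d')+0=6+0=6
L[4]='e': occ=0, LF[4]=C('e')+0=7+0=7
L[5]='e': occ=1, LF[5]=C('e')+1=7+1=8
L[6]='c': occ=1, LF[6]=C('c')+1=4+1=5
L[7]='b': occ=1, LF[7]=C('b')+1=2+1=3
L[8]='a': occ=0, LF[8]=C('a')+0=1+0=1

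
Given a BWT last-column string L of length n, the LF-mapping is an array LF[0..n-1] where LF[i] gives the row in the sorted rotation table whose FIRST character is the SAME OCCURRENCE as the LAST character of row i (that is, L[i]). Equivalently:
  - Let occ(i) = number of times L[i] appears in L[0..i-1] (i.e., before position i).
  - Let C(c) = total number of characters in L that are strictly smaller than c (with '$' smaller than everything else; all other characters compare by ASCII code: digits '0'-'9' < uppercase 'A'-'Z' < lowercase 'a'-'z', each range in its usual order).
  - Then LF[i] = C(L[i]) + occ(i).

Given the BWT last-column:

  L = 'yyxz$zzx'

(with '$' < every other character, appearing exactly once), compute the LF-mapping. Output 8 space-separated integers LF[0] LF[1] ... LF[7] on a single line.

Answer: 3 4 1 5 0 6 7 2

Derivation:
Char counts: '$':1, 'x':2, 'y':2, 'z':3
C (first-col start): C('$')=0, C('x')=1, C('y')=3, C('z')=5
L[0]='y': occ=0, LF[0]=C('y')+0=3+0=3
L[1]='y': occ=1, LF[1]=C('y')+1=3+1=4
L[2]='x': occ=0, LF[2]=C('x')+0=1+0=1
L[3]='z': occ=0, LF[3]=C('z')+0=5+0=5
L[4]='$': occ=0, LF[4]=C('$')+0=0+0=0
L[5]='z': occ=1, LF[5]=C('z')+1=5+1=6
L[6]='z': occ=2, LF[6]=C('z')+2=5+2=7
L[7]='x': occ=1, LF[7]=C('x')+1=1+1=2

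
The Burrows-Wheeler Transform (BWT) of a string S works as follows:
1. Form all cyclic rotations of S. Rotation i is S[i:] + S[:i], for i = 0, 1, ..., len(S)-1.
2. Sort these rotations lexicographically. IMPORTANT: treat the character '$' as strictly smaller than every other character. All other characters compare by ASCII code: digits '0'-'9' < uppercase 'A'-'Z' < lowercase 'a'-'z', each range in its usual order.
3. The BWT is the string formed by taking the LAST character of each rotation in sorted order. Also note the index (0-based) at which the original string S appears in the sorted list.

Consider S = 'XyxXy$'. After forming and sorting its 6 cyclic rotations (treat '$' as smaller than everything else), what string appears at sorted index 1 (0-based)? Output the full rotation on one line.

All 6 rotations (rotation i = S[i:]+S[:i]):
  rot[0] = XyxXy$
  rot[1] = yxXy$X
  rot[2] = xXy$Xy
  rot[3] = Xy$Xyx
  rot[4] = y$XyxX
  rot[5] = $XyxXy
Sorted (with $ < everything):
  sorted[0] = $XyxXy
  sorted[1] = Xy$Xyx
  sorted[2] = XyxXy$
  sorted[3] = xXy$Xy
  sorted[4] = y$XyxX
  sorted[5] = yxXy$X
sorted[1] = Xy$Xyx

Answer: Xy$Xyx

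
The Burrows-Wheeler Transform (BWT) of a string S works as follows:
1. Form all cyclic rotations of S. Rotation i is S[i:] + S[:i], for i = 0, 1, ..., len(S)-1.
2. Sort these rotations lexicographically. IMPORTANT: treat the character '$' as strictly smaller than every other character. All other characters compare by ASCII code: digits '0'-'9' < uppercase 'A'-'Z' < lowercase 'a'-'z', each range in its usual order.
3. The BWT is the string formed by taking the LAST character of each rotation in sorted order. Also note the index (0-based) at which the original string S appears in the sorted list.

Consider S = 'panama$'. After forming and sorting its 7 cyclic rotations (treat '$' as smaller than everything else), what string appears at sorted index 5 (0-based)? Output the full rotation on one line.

All 7 rotations (rotation i = S[i:]+S[:i]):
  rot[0] = panama$
  rot[1] = anama$p
  rot[2] = nama$pa
  rot[3] = ama$pan
  rot[4] = ma$pana
  rot[5] = a$panam
  rot[6] = $panama
Sorted (with $ < everything):
  sorted[0] = $panama
  sorted[1] = a$panam
  sorted[2] = ama$pan
  sorted[3] = anama$p
  sorted[4] = ma$pana
  sorted[5] = nama$pa
  sorted[6] = panama$
sorted[5] = nama$pa

Answer: nama$pa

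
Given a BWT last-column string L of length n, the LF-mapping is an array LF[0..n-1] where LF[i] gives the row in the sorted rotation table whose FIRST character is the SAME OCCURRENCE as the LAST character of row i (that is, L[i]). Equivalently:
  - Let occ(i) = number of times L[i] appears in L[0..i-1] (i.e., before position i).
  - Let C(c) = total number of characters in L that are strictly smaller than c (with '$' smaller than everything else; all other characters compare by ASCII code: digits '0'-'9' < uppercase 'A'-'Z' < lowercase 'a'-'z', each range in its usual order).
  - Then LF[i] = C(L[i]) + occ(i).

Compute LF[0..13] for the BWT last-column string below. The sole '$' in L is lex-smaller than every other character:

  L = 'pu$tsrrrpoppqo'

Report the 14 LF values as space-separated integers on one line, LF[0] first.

Char counts: '$':1, 'o':2, 'p':4, 'q':1, 'r':3, 's':1, 't':1, 'u':1
C (first-col start): C('$')=0, C('o')=1, C('p')=3, C('q')=7, C('r')=8, C('s')=11, C('t')=12, C('u')=13
L[0]='p': occ=0, LF[0]=C('p')+0=3+0=3
L[1]='u': occ=0, LF[1]=C('u')+0=13+0=13
L[2]='$': occ=0, LF[2]=C('$')+0=0+0=0
L[3]='t': occ=0, LF[3]=C('t')+0=12+0=12
L[4]='s': occ=0, LF[4]=C('s')+0=11+0=11
L[5]='r': occ=0, LF[5]=C('r')+0=8+0=8
L[6]='r': occ=1, LF[6]=C('r')+1=8+1=9
L[7]='r': occ=2, LF[7]=C('r')+2=8+2=10
L[8]='p': occ=1, LF[8]=C('p')+1=3+1=4
L[9]='o': occ=0, LF[9]=C('o')+0=1+0=1
L[10]='p': occ=2, LF[10]=C('p')+2=3+2=5
L[11]='p': occ=3, LF[11]=C('p')+3=3+3=6
L[12]='q': occ=0, LF[12]=C('q')+0=7+0=7
L[13]='o': occ=1, LF[13]=C('o')+1=1+1=2

Answer: 3 13 0 12 11 8 9 10 4 1 5 6 7 2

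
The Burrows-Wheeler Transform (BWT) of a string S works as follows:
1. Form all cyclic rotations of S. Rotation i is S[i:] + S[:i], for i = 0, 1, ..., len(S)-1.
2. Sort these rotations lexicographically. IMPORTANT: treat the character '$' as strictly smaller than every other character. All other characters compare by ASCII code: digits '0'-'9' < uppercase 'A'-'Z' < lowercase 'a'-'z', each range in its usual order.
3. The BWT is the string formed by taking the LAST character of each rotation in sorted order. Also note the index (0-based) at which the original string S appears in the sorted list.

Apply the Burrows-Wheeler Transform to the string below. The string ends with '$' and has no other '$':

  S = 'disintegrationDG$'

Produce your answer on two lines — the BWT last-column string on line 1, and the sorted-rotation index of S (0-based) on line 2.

All 17 rotations (rotation i = S[i:]+S[:i]):
  rot[0] = disintegrationDG$
  rot[1] = isintegrationDG$d
  rot[2] = sintegrationDG$di
  rot[3] = integrationDG$dis
  rot[4] = ntegrationDG$disi
  rot[5] = tegrationDG$disin
  rot[6] = egrationDG$disint
  rot[7] = grationDG$disinte
  rot[8] = rationDG$disinteg
  rot[9] = ationDG$disintegr
  rot[10] = tionDG$disintegra
  rot[11] = ionDG$disintegrat
  rot[12] = onDG$disintegrati
  rot[13] = nDG$disintegratio
  rot[14] = DG$disintegration
  rot[15] = G$disintegrationD
  rot[16] = $disintegrationDG
Sorted (with $ < everything):
  sorted[0] = $disintegrationDG  (last char: 'G')
  sorted[1] = DG$disintegration  (last char: 'n')
  sorted[2] = G$disintegrationD  (last char: 'D')
  sorted[3] = ationDG$disintegr  (last char: 'r')
  sorted[4] = disintegrationDG$  (last char: '$')
  sorted[5] = egrationDG$disint  (last char: 't')
  sorted[6] = grationDG$disinte  (last char: 'e')
  sorted[7] = integrationDG$dis  (last char: 's')
  sorted[8] = ionDG$disintegrat  (last char: 't')
  sorted[9] = isintegrationDG$d  (last char: 'd')
  sorted[10] = nDG$disintegratio  (last char: 'o')
  sorted[11] = ntegrationDG$disi  (last char: 'i')
  sorted[12] = onDG$disintegrati  (last char: 'i')
  sorted[13] = rationDG$disinteg  (last char: 'g')
  sorted[14] = sintegrationDG$di  (last char: 'i')
  sorted[15] = tegrationDG$disin  (last char: 'n')
  sorted[16] = tionDG$disintegra  (last char: 'a')
Last column: GnDr$testdoiigina
Original string S is at sorted index 4

Answer: GnDr$testdoiigina
4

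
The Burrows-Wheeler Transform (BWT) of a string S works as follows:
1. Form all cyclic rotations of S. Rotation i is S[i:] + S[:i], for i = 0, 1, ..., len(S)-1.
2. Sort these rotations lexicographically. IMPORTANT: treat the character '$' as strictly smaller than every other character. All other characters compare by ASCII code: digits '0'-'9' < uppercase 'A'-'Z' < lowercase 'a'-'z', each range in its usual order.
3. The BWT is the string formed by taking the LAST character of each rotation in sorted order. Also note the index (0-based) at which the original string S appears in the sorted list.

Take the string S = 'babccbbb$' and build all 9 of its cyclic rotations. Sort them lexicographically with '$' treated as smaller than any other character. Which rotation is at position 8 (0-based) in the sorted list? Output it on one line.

All 9 rotations (rotation i = S[i:]+S[:i]):
  rot[0] = babccbbb$
  rot[1] = abccbbb$b
  rot[2] = bccbbb$ba
  rot[3] = ccbbb$bab
  rot[4] = cbbb$babc
  rot[5] = bbb$babcc
  rot[6] = bb$babccb
  rot[7] = b$babccbb
  rot[8] = $babccbbb
Sorted (with $ < everything):
  sorted[0] = $babccbbb
  sorted[1] = abccbbb$b
  sorted[2] = b$babccbb
  sorted[3] = babccbbb$
  sorted[4] = bb$babccb
  sorted[5] = bbb$babcc
  sorted[6] = bccbbb$ba
  sorted[7] = cbbb$babc
  sorted[8] = ccbbb$bab
sorted[8] = ccbbb$bab

Answer: ccbbb$bab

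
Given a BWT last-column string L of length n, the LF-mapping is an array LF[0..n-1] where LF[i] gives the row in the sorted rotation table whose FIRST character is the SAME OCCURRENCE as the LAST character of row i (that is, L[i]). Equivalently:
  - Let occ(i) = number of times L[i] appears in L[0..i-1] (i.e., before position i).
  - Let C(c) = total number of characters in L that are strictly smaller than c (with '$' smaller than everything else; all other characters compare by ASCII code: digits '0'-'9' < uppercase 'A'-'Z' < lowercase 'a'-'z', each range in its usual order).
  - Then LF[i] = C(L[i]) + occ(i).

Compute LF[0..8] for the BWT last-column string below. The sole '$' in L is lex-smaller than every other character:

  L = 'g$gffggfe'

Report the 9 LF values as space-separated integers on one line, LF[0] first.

Answer: 5 0 6 2 3 7 8 4 1

Derivation:
Char counts: '$':1, 'e':1, 'f':3, 'g':4
C (first-col start): C('$')=0, C('e')=1, C('f')=2, C('g')=5
L[0]='g': occ=0, LF[0]=C('g')+0=5+0=5
L[1]='$': occ=0, LF[1]=C('$')+0=0+0=0
L[2]='g': occ=1, LF[2]=C('g')+1=5+1=6
L[3]='f': occ=0, LF[3]=C('f')+0=2+0=2
L[4]='f': occ=1, LF[4]=C('f')+1=2+1=3
L[5]='g': occ=2, LF[5]=C('g')+2=5+2=7
L[6]='g': occ=3, LF[6]=C('g')+3=5+3=8
L[7]='f': occ=2, LF[7]=C('f')+2=2+2=4
L[8]='e': occ=0, LF[8]=C('e')+0=1+0=1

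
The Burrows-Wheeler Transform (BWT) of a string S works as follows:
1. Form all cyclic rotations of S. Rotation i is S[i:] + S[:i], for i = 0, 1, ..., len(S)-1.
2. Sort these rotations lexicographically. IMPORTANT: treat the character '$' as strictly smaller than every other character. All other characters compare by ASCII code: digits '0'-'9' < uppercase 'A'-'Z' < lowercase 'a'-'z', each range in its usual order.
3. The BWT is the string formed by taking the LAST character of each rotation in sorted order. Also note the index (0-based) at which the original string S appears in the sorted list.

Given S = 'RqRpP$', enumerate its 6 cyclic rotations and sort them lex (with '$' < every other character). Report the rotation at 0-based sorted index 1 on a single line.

All 6 rotations (rotation i = S[i:]+S[:i]):
  rot[0] = RqRpP$
  rot[1] = qRpP$R
  rot[2] = RpP$Rq
  rot[3] = pP$RqR
  rot[4] = P$RqRp
  rot[5] = $RqRpP
Sorted (with $ < everything):
  sorted[0] = $RqRpP
  sorted[1] = P$RqRp
  sorted[2] = RpP$Rq
  sorted[3] = RqRpP$
  sorted[4] = pP$RqR
  sorted[5] = qRpP$R
sorted[1] = P$RqRp

Answer: P$RqRp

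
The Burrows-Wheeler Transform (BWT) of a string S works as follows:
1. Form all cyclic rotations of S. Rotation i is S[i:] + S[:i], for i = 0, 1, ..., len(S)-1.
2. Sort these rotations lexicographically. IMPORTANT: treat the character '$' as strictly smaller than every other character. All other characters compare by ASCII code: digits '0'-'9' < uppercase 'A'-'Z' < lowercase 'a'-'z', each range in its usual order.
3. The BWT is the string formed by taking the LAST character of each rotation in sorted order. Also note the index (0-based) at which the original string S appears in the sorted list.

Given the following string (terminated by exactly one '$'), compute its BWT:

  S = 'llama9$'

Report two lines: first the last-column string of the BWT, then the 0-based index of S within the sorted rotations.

All 7 rotations (rotation i = S[i:]+S[:i]):
  rot[0] = llama9$
  rot[1] = lama9$l
  rot[2] = ama9$ll
  rot[3] = ma9$lla
  rot[4] = a9$llam
  rot[5] = 9$llama
  rot[6] = $llama9
Sorted (with $ < everything):
  sorted[0] = $llama9  (last char: '9')
  sorted[1] = 9$llama  (last char: 'a')
  sorted[2] = a9$llam  (last char: 'm')
  sorted[3] = ama9$ll  (last char: 'l')
  sorted[4] = lama9$l  (last char: 'l')
  sorted[5] = llama9$  (last char: '$')
  sorted[6] = ma9$lla  (last char: 'a')
Last column: 9amll$a
Original string S is at sorted index 5

Answer: 9amll$a
5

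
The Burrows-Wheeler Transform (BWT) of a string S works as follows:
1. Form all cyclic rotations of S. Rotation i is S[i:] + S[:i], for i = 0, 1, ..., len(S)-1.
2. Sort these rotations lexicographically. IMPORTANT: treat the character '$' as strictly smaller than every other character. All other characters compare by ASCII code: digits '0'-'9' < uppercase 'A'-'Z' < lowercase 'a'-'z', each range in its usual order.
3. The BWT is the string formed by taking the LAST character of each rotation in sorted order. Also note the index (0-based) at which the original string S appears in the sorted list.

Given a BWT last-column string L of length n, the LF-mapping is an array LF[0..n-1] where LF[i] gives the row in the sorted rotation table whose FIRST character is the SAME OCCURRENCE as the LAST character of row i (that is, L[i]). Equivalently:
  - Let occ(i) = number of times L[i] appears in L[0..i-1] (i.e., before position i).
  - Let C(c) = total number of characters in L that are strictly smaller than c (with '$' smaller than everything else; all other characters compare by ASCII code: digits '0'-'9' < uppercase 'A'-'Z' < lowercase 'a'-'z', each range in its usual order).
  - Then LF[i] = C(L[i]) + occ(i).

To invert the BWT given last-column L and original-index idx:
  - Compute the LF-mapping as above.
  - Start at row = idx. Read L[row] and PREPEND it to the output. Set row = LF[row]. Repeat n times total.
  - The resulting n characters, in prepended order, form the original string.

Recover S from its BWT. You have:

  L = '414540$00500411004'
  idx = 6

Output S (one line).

LF mapping: 11 8 12 16 13 1 0 2 3 17 4 5 14 9 10 6 7 15
Walk LF starting at row 6, prepending L[row]:
  step 1: row=6, L[6]='$', prepend. Next row=LF[6]=0
  step 2: row=0, L[0]='4', prepend. Next row=LF[0]=11
  step 3: row=11, L[11]='0', prepend. Next row=LF[11]=5
  step 4: row=5, L[5]='0', prepend. Next row=LF[5]=1
  step 5: row=1, L[1]='1', prepend. Next row=LF[1]=8
  step 6: row=8, L[8]='0', prepend. Next row=LF[8]=3
  step 7: row=3, L[3]='5', prepend. Next row=LF[3]=16
  step 8: row=16, L[16]='0', prepend. Next row=LF[16]=7
  step 9: row=7, L[7]='0', prepend. Next row=LF[7]=2
  step 10: row=2, L[2]='4', prepend. Next row=LF[2]=12
  step 11: row=12, L[12]='4', prepend. Next row=LF[12]=14
  step 12: row=14, L[14]='1', prepend. Next row=LF[14]=10
  step 13: row=10, L[10]='0', prepend. Next row=LF[10]=4
  step 14: row=4, L[4]='4', prepend. Next row=LF[4]=13
  step 15: row=13, L[13]='1', prepend. Next row=LF[13]=9
  step 16: row=9, L[9]='5', prepend. Next row=LF[9]=17
  step 17: row=17, L[17]='4', prepend. Next row=LF[17]=15
  step 18: row=15, L[15]='0', prepend. Next row=LF[15]=6
Reversed output: 04514014400501004$

Answer: 04514014400501004$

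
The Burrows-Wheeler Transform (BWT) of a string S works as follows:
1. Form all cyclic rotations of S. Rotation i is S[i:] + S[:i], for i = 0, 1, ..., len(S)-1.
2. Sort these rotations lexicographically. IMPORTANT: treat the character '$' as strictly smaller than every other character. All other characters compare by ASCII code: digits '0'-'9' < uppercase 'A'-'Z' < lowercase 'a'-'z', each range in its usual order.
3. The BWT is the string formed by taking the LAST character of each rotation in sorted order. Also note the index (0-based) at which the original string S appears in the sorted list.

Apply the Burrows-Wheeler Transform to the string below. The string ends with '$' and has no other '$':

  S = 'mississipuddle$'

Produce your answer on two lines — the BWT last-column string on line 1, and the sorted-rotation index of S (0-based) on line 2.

All 15 rotations (rotation i = S[i:]+S[:i]):
  rot[0] = mississipuddle$
  rot[1] = ississipuddle$m
  rot[2] = ssissipuddle$mi
  rot[3] = sissipuddle$mis
  rot[4] = issipuddle$miss
  rot[5] = ssipuddle$missi
  rot[6] = sipuddle$missis
  rot[7] = ipuddle$mississ
  rot[8] = puddle$mississi
  rot[9] = uddle$mississip
  rot[10] = ddle$mississipu
  rot[11] = dle$mississipud
  rot[12] = le$mississipudd
  rot[13] = e$mississipuddl
  rot[14] = $mississipuddle
Sorted (with $ < everything):
  sorted[0] = $mississipuddle  (last char: 'e')
  sorted[1] = ddle$mississipu  (last char: 'u')
  sorted[2] = dle$mississipud  (last char: 'd')
  sorted[3] = e$mississipuddl  (last char: 'l')
  sorted[4] = ipuddle$mississ  (last char: 's')
  sorted[5] = issipuddle$miss  (last char: 's')
  sorted[6] = ississipuddle$m  (last char: 'm')
  sorted[7] = le$mississipudd  (last char: 'd')
  sorted[8] = mississipuddle$  (last char: '$')
  sorted[9] = puddle$mississi  (last char: 'i')
  sorted[10] = sipuddle$missis  (last char: 's')
  sorted[11] = sissipuddle$mis  (last char: 's')
  sorted[12] = ssipuddle$missi  (last char: 'i')
  sorted[13] = ssissipuddle$mi  (last char: 'i')
  sorted[14] = uddle$mississip  (last char: 'p')
Last column: eudlssmd$issiip
Original string S is at sorted index 8

Answer: eudlssmd$issiip
8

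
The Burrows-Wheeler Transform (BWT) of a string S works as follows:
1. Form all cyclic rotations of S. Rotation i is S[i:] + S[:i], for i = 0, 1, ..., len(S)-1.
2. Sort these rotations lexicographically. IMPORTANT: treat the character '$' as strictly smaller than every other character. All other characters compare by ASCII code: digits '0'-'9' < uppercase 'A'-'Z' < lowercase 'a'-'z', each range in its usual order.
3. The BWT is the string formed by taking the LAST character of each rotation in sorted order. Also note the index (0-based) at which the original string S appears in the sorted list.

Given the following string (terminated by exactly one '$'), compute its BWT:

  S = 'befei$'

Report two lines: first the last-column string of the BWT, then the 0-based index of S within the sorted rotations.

Answer: i$bfee
1

Derivation:
All 6 rotations (rotation i = S[i:]+S[:i]):
  rot[0] = befei$
  rot[1] = efei$b
  rot[2] = fei$be
  rot[3] = ei$bef
  rot[4] = i$befe
  rot[5] = $befei
Sorted (with $ < everything):
  sorted[0] = $befei  (last char: 'i')
  sorted[1] = befei$  (last char: '$')
  sorted[2] = efei$b  (last char: 'b')
  sorted[3] = ei$bef  (last char: 'f')
  sorted[4] = fei$be  (last char: 'e')
  sorted[5] = i$befe  (last char: 'e')
Last column: i$bfee
Original string S is at sorted index 1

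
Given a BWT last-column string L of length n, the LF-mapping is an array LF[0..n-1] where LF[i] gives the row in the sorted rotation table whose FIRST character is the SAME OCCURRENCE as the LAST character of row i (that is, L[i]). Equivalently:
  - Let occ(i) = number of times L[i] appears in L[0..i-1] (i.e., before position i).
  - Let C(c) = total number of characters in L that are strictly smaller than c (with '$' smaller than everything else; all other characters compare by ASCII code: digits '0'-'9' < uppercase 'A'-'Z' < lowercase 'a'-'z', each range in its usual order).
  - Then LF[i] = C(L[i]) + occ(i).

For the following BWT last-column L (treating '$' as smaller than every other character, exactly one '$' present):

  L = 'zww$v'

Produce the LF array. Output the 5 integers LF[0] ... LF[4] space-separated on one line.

Char counts: '$':1, 'v':1, 'w':2, 'z':1
C (first-col start): C('$')=0, C('v')=1, C('w')=2, C('z')=4
L[0]='z': occ=0, LF[0]=C('z')+0=4+0=4
L[1]='w': occ=0, LF[1]=C('w')+0=2+0=2
L[2]='w': occ=1, LF[2]=C('w')+1=2+1=3
L[3]='$': occ=0, LF[3]=C('$')+0=0+0=0
L[4]='v': occ=0, LF[4]=C('v')+0=1+0=1

Answer: 4 2 3 0 1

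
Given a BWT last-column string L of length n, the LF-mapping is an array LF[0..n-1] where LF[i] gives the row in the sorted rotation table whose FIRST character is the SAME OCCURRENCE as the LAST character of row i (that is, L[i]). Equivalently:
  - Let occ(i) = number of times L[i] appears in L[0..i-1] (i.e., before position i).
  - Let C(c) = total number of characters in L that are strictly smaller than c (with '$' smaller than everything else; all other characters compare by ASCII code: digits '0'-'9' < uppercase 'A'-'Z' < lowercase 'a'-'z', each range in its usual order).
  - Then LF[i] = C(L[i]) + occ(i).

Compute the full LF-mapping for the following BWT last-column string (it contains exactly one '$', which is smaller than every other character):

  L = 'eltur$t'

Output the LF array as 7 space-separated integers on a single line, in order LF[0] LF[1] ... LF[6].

Answer: 1 2 4 6 3 0 5

Derivation:
Char counts: '$':1, 'e':1, 'l':1, 'r':1, 't':2, 'u':1
C (first-col start): C('$')=0, C('e')=1, C('l')=2, C('r')=3, C('t')=4, C('u')=6
L[0]='e': occ=0, LF[0]=C('e')+0=1+0=1
L[1]='l': occ=0, LF[1]=C('l')+0=2+0=2
L[2]='t': occ=0, LF[2]=C('t')+0=4+0=4
L[3]='u': occ=0, LF[3]=C('u')+0=6+0=6
L[4]='r': occ=0, LF[4]=C('r')+0=3+0=3
L[5]='$': occ=0, LF[5]=C('$')+0=0+0=0
L[6]='t': occ=1, LF[6]=C('t')+1=4+1=5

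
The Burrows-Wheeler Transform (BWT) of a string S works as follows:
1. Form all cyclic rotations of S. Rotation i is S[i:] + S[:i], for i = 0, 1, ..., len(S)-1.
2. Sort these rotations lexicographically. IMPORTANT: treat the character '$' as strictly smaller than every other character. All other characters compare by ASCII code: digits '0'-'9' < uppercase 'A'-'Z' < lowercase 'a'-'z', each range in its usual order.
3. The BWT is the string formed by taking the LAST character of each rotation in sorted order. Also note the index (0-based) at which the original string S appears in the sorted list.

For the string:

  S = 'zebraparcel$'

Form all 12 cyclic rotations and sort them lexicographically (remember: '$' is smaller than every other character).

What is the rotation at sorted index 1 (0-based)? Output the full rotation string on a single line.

Answer: aparcel$zebr

Derivation:
All 12 rotations (rotation i = S[i:]+S[:i]):
  rot[0] = zebraparcel$
  rot[1] = ebraparcel$z
  rot[2] = braparcel$ze
  rot[3] = raparcel$zeb
  rot[4] = aparcel$zebr
  rot[5] = parcel$zebra
  rot[6] = arcel$zebrap
  rot[7] = rcel$zebrapa
  rot[8] = cel$zebrapar
  rot[9] = el$zebraparc
  rot[10] = l$zebraparce
  rot[11] = $zebraparcel
Sorted (with $ < everything):
  sorted[0] = $zebraparcel
  sorted[1] = aparcel$zebr
  sorted[2] = arcel$zebrap
  sorted[3] = braparcel$ze
  sorted[4] = cel$zebrapar
  sorted[5] = ebraparcel$z
  sorted[6] = el$zebraparc
  sorted[7] = l$zebraparce
  sorted[8] = parcel$zebra
  sorted[9] = raparcel$zeb
  sorted[10] = rcel$zebrapa
  sorted[11] = zebraparcel$
sorted[1] = aparcel$zebr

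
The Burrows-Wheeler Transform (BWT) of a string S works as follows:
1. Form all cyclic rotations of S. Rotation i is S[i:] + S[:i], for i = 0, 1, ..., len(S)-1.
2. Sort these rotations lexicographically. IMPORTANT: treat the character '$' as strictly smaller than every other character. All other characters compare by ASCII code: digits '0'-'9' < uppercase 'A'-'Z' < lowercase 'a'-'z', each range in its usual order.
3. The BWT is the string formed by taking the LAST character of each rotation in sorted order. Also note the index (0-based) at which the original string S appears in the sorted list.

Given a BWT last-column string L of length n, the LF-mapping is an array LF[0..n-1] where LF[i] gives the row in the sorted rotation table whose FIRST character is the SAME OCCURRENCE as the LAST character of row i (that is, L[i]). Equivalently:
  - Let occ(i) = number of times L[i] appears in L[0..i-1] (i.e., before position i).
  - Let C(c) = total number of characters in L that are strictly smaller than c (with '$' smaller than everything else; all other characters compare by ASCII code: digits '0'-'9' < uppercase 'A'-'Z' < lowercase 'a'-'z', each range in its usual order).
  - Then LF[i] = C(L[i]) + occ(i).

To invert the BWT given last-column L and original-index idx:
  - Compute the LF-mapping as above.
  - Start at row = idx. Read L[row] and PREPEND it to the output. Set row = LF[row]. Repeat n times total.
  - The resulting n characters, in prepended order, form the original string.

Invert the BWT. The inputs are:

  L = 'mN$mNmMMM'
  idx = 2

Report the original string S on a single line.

LF mapping: 6 4 0 7 5 8 1 2 3
Walk LF starting at row 2, prepending L[row]:
  step 1: row=2, L[2]='$', prepend. Next row=LF[2]=0
  step 2: row=0, L[0]='m', prepend. Next row=LF[0]=6
  step 3: row=6, L[6]='M', prepend. Next row=LF[6]=1
  step 4: row=1, L[1]='N', prepend. Next row=LF[1]=4
  step 5: row=4, L[4]='N', prepend. Next row=LF[4]=5
  step 6: row=5, L[5]='m', prepend. Next row=LF[5]=8
  step 7: row=8, L[8]='M', prepend. Next row=LF[8]=3
  step 8: row=3, L[3]='m', prepend. Next row=LF[3]=7
  step 9: row=7, L[7]='M', prepend. Next row=LF[7]=2
Reversed output: MmMmNNMm$

Answer: MmMmNNMm$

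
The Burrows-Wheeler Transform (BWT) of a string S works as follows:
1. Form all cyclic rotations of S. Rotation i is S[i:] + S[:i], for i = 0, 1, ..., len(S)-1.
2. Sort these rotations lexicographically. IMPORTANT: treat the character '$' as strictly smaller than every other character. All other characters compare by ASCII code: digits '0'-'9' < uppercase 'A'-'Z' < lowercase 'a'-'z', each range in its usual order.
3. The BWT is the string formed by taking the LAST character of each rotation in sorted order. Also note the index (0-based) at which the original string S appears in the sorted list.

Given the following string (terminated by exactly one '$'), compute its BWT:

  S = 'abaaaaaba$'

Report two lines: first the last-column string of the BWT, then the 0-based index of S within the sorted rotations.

Answer: abbaaaa$aa
7

Derivation:
All 10 rotations (rotation i = S[i:]+S[:i]):
  rot[0] = abaaaaaba$
  rot[1] = baaaaaba$a
  rot[2] = aaaaaba$ab
  rot[3] = aaaaba$aba
  rot[4] = aaaba$abaa
  rot[5] = aaba$abaaa
  rot[6] = aba$abaaaa
  rot[7] = ba$abaaaaa
  rot[8] = a$abaaaaab
  rot[9] = $abaaaaaba
Sorted (with $ < everything):
  sorted[0] = $abaaaaaba  (last char: 'a')
  sorted[1] = a$abaaaaab  (last char: 'b')
  sorted[2] = aaaaaba$ab  (last char: 'b')
  sorted[3] = aaaaba$aba  (last char: 'a')
  sorted[4] = aaaba$abaa  (last char: 'a')
  sorted[5] = aaba$abaaa  (last char: 'a')
  sorted[6] = aba$abaaaa  (last char: 'a')
  sorted[7] = abaaaaaba$  (last char: '$')
  sorted[8] = ba$abaaaaa  (last char: 'a')
  sorted[9] = baaaaaba$a  (last char: 'a')
Last column: abbaaaa$aa
Original string S is at sorted index 7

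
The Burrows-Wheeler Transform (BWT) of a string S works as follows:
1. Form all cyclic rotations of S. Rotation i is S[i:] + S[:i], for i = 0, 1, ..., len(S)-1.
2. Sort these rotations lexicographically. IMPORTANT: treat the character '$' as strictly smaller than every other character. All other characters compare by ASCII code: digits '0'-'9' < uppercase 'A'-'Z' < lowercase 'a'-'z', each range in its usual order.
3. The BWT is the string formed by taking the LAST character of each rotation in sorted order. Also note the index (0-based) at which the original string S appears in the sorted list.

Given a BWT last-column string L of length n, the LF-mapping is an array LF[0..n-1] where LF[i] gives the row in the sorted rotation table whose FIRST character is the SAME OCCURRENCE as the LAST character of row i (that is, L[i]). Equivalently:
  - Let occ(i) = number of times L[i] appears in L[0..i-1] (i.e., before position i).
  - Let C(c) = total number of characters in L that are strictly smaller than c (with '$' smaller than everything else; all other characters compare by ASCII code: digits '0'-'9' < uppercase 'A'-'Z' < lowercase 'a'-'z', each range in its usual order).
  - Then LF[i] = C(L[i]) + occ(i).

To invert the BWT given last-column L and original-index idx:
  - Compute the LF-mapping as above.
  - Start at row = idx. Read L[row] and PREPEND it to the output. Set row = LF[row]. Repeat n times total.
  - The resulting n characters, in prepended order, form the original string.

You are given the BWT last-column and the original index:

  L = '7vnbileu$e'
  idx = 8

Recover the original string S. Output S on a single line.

LF mapping: 1 9 7 2 5 6 3 8 0 4
Walk LF starting at row 8, prepending L[row]:
  step 1: row=8, L[8]='$', prepend. Next row=LF[8]=0
  step 2: row=0, L[0]='7', prepend. Next row=LF[0]=1
  step 3: row=1, L[1]='v', prepend. Next row=LF[1]=9
  step 4: row=9, L[9]='e', prepend. Next row=LF[9]=4
  step 5: row=4, L[4]='i', prepend. Next row=LF[4]=5
  step 6: row=5, L[5]='l', prepend. Next row=LF[5]=6
  step 7: row=6, L[6]='e', prepend. Next row=LF[6]=3
  step 8: row=3, L[3]='b', prepend. Next row=LF[3]=2
  step 9: row=2, L[2]='n', prepend. Next row=LF[2]=7
  step 10: row=7, L[7]='u', prepend. Next row=LF[7]=8
Reversed output: unbeliev7$

Answer: unbeliev7$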